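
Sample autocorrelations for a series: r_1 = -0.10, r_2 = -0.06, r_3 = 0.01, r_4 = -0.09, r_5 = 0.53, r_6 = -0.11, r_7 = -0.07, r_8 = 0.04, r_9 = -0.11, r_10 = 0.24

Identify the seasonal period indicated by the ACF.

5

The largest autocorrelation is r_5 = 0.53, with a weaker echo at lag 10 (0.24); the remaining lags stay at or below 0.04.
The dominant spike at lag 5 indicates a seasonal period of 5.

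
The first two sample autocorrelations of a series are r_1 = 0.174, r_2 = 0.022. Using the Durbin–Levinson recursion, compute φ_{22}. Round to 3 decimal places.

φ_{22} = (r_2 − r_1²) / (1 − r_1²)
r_1² = (0.174)² = 0.030276
Numerator = 0.022 − 0.0303 = -0.0083; denominator = 1 − 0.0303 = 0.9697
φ_{22} = -0.0083 / 0.9697 = -0.009

-0.009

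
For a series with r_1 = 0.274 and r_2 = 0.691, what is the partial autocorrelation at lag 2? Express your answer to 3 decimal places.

φ_{22} = (r_2 − r_1²) / (1 − r_1²)
r_1² = (0.274)² = 0.075076
Numerator = 0.691 − 0.0751 = 0.6159; denominator = 1 − 0.0751 = 0.9249
φ_{22} = 0.6159 / 0.9249 = 0.666

0.666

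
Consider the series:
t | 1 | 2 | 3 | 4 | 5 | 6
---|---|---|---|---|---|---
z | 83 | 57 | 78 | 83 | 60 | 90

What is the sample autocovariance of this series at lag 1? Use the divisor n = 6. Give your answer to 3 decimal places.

-85.894

Mean z̄ = (83 + 57 + 78 + 83 + 60 + 90)/6 = 75.1667
Deviations: 7.8333, -18.1667, 2.8333, 7.8333, -15.1667, 14.8333
Σ_{t=1}^{5}(z_t−z̄)(z_{t+1}−z̄) = -515.3611
γ_1 = -515.3611 / 6 = -85.894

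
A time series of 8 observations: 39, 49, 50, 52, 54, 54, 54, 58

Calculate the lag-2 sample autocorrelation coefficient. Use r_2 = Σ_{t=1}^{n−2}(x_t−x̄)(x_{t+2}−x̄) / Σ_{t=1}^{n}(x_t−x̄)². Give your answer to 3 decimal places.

0.170

Mean x̄ = (39 + 49 + 50 + 52 + 54 + 54 + 54 + 58)/8 = 51.2500
Deviations from mean: -12.2500, -2.2500, -1.2500, 0.7500, 2.7500, 2.7500, 2.7500, 6.7500
Σ(x_t−x̄)(x_{t+2}−x̄) = (15.3125) + (-1.6875) + (-3.4375) + (2.0625) + (7.5625) + (18.5625) = 38.3750
Denominator Σ(x_t−x̄)² = 225.5000
r_2 = 38.3750 / 225.5000 = 0.170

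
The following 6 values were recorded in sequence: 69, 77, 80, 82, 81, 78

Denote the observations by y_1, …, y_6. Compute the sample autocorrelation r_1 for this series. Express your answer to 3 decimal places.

0.255

Mean ȳ = (69 + 77 + 80 + 82 + 81 + 78)/6 = 77.8333
Deviations from mean: -8.8333, -0.8333, 2.1667, 4.1667, 3.1667, 0.1667
Σ(y_t−ȳ)(y_{t+1}−ȳ) = (7.3611) + (-1.8056) + (9.0278) + (13.1944) + (0.5278) = 28.3056
Denominator Σ(y_t−ȳ)² = 110.8333
r_1 = 28.3056 / 110.8333 = 0.255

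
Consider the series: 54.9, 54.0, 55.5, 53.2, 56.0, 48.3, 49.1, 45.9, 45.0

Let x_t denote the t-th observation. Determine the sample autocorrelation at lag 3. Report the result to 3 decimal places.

Mean x̄ = (54.9 + 54.0 + 55.5 + 53.2 + 56.0 + 48.3 + 49.1 + 45.9 + 45.0)/9 = 51.3222
Σ(x_t−x̄)(x_{t+3}−x̄) = (6.7183) + (12.5260) + (-12.6262) + (-4.1728) + (-25.3640) + (19.1072) = -3.8115
Denominator Σ(x_t−x̄)² = 146.2756
r_3 = -3.8115 / 146.2756 = -0.026

-0.026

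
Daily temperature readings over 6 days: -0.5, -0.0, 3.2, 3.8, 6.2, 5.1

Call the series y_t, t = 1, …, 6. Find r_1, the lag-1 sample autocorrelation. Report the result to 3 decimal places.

0.530

Mean ȳ = (-0.5 − 0.0 + 3.2 + 3.8 + 6.2 + 5.1)/6 = 2.9667
Deviations from mean: -3.4667, -2.9667, 0.2333, 0.8333, 3.2333, 2.1333
Numerator Σ_{t=1}^{5}(y_t−ȳ)(y_{t+1}−ȳ) = 19.3789
Denominator Σ(y_t−ȳ)² = 36.5733
r_1 = 19.3789 / 36.5733 = 0.530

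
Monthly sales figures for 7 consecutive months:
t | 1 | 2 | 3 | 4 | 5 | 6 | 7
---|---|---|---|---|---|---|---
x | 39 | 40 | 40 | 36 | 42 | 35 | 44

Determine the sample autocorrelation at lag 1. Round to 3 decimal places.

-0.709

Mean x̄ = (39 + 40 + 40 + 36 + 42 + 35 + 44)/7 = 39.4286
Deviations from mean: -0.4286, 0.5714, 0.5714, -3.4286, 2.5714, -4.4286, 4.5714
Numerator Σ_{t=1}^{6}(x_t−x̄)(x_{t+1}−x̄) = -42.3265
Denominator Σ(x_t−x̄)² = 59.7143
r_1 = -42.3265 / 59.7143 = -0.709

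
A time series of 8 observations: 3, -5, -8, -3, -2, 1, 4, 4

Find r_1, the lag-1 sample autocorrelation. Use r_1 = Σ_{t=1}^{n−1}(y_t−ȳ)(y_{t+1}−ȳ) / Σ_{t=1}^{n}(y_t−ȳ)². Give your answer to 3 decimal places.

Mean ȳ = (3 − 5 − 8 − 3 − 2 + 1 + 4 + 4)/8 = -0.7500
Numerator Σ_{t=1}^{7}(y_t−ȳ)(y_{t+1}−ȳ) = 62.6875
Denominator Σ(y_t−ȳ)² = 139.5000
r_1 = 62.6875 / 139.5000 = 0.449

0.449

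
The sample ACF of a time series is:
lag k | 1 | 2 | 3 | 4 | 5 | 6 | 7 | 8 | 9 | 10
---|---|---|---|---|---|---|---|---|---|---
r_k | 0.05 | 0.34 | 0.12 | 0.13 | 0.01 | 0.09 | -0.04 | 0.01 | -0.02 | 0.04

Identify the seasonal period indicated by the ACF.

The largest autocorrelation is r_2 = 0.34; the remaining lags stay at or below 0.13.
The dominant spike at lag 2 indicates a seasonal period of 2.

2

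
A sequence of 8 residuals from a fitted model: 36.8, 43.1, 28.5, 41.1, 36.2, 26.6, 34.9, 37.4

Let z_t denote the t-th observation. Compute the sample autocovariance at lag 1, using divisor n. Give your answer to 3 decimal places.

Mean z̄ = (36.8 + 43.1 + 28.5 + 41.1 + 36.2 + 26.6 + 34.9 + 37.4)/8 = 35.5750
Σ_{t=1}^{7}(z_t−z̄)(z_{t+1}−z̄) = -80.4406
γ_1 = -80.4406 / 8 = -10.055

-10.055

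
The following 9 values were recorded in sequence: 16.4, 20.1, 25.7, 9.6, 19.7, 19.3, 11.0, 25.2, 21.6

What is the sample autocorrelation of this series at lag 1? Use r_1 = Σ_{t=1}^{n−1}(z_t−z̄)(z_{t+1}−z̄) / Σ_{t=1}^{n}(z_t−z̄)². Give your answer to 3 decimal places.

-0.405

Mean z̄ = (16.4 + 20.1 + 25.7 + 9.6 + 19.7 + 19.3 + 11.0 + 25.2 + 21.6)/9 = 18.7333
Numerator Σ_{t=1}^{8}(z_t−z̄)(z_{t+1}−z̄) = -101.4311
Denominator Σ(z_t−z̄)² = 250.3600
r_1 = -101.4311 / 250.3600 = -0.405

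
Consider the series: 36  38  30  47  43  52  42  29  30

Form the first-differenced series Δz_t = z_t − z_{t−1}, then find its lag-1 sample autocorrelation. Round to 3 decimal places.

First differences Δz: 2, -8, 17, -4, 9, -10, -13, 1
Mean of differences = -0.7500
Numerator Σ(Δz_t−Δz̄)(Δz_{t+1}−Δz̄) = -236.3125
Denominator Σ(Δz_t−Δz̄)² = 719.5000
r_1(Δz) = -236.3125 / 719.5000 = -0.328

-0.328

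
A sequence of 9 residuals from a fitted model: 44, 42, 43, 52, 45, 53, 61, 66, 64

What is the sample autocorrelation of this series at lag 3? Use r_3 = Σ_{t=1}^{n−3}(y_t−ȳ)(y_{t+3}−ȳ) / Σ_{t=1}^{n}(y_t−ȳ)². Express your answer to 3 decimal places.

-0.033

Mean ȳ = (44 + 42 + 43 + 52 + 45 + 53 + 61 + 66 + 64)/9 = 52.2222
Σ(y_t−ȳ)(y_{t+3}−ȳ) = (1.8272) + (73.8272) + (-7.1728) + (-1.9506) + (-99.5062) + (9.1605) = -23.8148
Denominator Σ(y_t−ȳ)² = 715.5556
r_3 = -23.8148 / 715.5556 = -0.033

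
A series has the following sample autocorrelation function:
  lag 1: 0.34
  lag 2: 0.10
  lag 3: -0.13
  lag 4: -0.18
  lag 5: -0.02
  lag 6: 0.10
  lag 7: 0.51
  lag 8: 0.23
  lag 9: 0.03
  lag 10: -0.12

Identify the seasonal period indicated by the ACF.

The largest autocorrelation is r_7 = 0.51; the remaining lags stay at or below 0.34. The elevated value at lag 1 (0.34), dropping to 0.10 at lag 2, reflects decaying short-term dependence rather than seasonality.
The dominant spike at lag 7 indicates a seasonal period of 7.

7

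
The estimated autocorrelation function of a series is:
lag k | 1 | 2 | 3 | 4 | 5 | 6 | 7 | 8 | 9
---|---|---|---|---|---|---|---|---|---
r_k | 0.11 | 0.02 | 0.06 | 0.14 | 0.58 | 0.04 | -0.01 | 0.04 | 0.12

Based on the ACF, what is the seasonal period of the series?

The largest autocorrelation is r_5 = 0.58; the remaining lags stay at or below 0.14.
The dominant spike at lag 5 indicates a seasonal period of 5.

5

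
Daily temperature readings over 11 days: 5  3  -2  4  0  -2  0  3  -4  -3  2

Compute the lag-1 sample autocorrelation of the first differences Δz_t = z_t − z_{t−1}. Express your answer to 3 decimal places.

First differences Δz: -2, -5, 6, -4, -2, 2, 3, -7, 1, 5
Mean of differences = -0.3000
Numerator Σ(Δz_t−Δz̄)(Δz_{t+1}−Δz̄) = -58.8900
Denominator Σ(Δz_t−Δz̄)² = 172.1000
r_1(Δz) = -58.8900 / 172.1000 = -0.342

-0.342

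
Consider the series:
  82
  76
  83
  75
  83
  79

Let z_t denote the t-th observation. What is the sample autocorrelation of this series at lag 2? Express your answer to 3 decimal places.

Mean z̄ = (82 + 76 + 83 + 75 + 83 + 79)/6 = 79.6667
Deviations from mean: 2.3333, -3.6667, 3.3333, -4.6667, 3.3333, -0.6667
Σ(z_t−z̄)(z_{t+2}−z̄) = (7.7778) + (17.1111) + (11.1111) + (3.1111) = 39.1111
Denominator Σ(z_t−z̄)² = 63.3333
r_2 = 39.1111 / 63.3333 = 0.618

0.618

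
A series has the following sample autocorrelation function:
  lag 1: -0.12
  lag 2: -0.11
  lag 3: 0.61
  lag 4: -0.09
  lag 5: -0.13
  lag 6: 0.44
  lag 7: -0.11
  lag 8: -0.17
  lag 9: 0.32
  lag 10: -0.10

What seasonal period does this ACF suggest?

The largest autocorrelation is r_3 = 0.61, with weaker echoes at lags 6 (0.44) and 9 (0.32); the remaining lags stay at or below -0.09.
The dominant spike at lag 3 indicates a seasonal period of 3.

3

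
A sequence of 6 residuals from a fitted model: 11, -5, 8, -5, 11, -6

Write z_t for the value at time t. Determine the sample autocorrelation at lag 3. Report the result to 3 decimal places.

Mean z̄ = (11 − 5 + 8 − 5 + 11 − 6)/6 = 2.3333
Deviations from mean: 8.6667, -7.3333, 5.6667, -7.3333, 8.6667, -8.3333
Σ(z_t−z̄)(z_{t+3}−z̄) = (-63.5556) + (-63.5556) + (-47.2222) = -174.3333
Denominator Σ(z_t−z̄)² = 359.3333
r_3 = -174.3333 / 359.3333 = -0.485

-0.485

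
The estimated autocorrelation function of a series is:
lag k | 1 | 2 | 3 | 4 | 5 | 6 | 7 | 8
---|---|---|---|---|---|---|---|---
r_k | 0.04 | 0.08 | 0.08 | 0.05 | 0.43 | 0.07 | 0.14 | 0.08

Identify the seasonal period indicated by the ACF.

5

The largest autocorrelation is r_5 = 0.43; the remaining lags stay at or below 0.14.
The dominant spike at lag 5 indicates a seasonal period of 5.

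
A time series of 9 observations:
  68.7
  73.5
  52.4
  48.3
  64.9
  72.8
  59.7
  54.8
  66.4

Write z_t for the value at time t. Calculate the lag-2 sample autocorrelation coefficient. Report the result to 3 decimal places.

-0.742

Mean z̄ = (68.7 + 73.5 + 52.4 + 48.3 + 64.9 + 72.8 + 59.7 + 54.8 + 66.4)/9 = 62.3889
Σ(z_t−z̄)(z_{t+2}−z̄) = (-63.0410) + (-156.5432) + (-25.0832) + (-146.6810) + (-6.7521) + (-79.0088) + (-10.7854) = -487.8947
Denominator Σ(z_t−z̄)² = 657.1689
r_2 = -487.8947 / 657.1689 = -0.742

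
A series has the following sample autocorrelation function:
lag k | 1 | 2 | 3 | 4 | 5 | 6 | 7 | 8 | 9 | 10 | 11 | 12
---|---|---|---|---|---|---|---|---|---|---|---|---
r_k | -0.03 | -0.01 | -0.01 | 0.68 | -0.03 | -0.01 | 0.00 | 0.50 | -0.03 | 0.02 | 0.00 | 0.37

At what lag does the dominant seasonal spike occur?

The largest autocorrelation is r_4 = 0.68, with weaker echoes at lags 8 (0.50) and 12 (0.37); the remaining lags stay at or below 0.02.
The dominant spike at lag 4 indicates a seasonal period of 4.

4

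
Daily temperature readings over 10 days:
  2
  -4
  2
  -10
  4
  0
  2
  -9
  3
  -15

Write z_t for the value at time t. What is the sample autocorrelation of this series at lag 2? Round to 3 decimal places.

Mean z̄ = (2 − 4 + 2 − 10 + 4 + 0 + 2 − 9 + 3 − 15)/10 = -2.5000
Numerator Σ_{t=1}^{8}(z_t−z̄)(z_{t+2}−z̄) = 161.0000
Denominator Σ(z_t−z̄)² = 396.5000
r_2 = 161.0000 / 396.5000 = 0.406

0.406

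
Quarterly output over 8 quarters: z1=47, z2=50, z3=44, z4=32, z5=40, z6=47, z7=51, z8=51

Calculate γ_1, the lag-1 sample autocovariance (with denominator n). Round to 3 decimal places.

Mean z̄ = (47 + 50 + 44 + 32 + 40 + 47 + 51 + 51)/8 = 45.2500
Deviations: 1.7500, 4.7500, -1.2500, -13.2500, -5.2500, 1.7500, 5.7500, 5.7500
Σ_{t=1}^{7}(z_t−z̄)(z_{t+1}−z̄) = 122.4375
γ_1 = 122.4375 / 8 = 15.305

15.305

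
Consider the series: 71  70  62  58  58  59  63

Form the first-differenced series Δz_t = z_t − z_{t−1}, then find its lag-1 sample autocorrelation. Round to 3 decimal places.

0.316

First differences Δz: -1, -8, -4, 0, 1, 4
Mean of differences = -1.3333
Numerator Σ(Δz_t−Δz̄)(Δz_{t+1}−Δz̄) = 27.5556
Denominator Σ(Δz_t−Δz̄)² = 87.3333
r_1(Δz) = 27.5556 / 87.3333 = 0.316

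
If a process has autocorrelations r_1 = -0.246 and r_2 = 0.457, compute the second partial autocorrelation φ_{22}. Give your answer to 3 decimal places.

φ_{22} = (r_2 − r_1²) / (1 − r_1²)
r_1² = (-0.246)² = 0.060516
Numerator = 0.457 − 0.0605 = 0.3965; denominator = 1 − 0.0605 = 0.9395
φ_{22} = 0.3965 / 0.9395 = 0.422

0.422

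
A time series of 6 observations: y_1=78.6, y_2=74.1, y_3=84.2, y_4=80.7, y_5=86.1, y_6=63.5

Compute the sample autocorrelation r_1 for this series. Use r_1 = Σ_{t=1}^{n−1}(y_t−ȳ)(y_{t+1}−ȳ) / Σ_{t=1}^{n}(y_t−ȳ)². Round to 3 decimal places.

-0.307

Mean ȳ = (78.6 + 74.1 + 84.2 + 80.7 + 86.1 + 63.5)/6 = 77.8667
Σ(y_t−ȳ)(y_{t+1}−ȳ) = (-2.7622) + (-23.8556) + (17.9444) + (23.3278) + (-118.2856) = -103.6311
Denominator Σ(y_t−ȳ)² = 337.0533
r_1 = -103.6311 / 337.0533 = -0.307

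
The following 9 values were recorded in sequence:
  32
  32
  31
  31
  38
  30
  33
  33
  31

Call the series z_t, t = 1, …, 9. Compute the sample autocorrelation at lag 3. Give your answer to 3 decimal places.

0.174

Mean z̄ = (32 + 32 + 31 + 31 + 38 + 30 + 33 + 33 + 31)/9 = 32.3333
Σ(z_t−z̄)(z_{t+3}−z̄) = (0.4444) + (-1.8889) + (3.1111) + (-0.8889) + (3.7778) + (3.1111) = 7.6667
Denominator Σ(z_t−z̄)² = 44.0000
r_3 = 7.6667 / 44.0000 = 0.174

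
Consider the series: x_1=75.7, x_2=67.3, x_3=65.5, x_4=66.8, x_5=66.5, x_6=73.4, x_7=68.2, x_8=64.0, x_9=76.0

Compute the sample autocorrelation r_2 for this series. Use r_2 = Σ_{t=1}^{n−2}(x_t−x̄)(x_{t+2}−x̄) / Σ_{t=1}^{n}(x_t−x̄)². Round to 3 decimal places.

-0.275

Mean x̄ = (75.7 + 67.3 + 65.5 + 66.8 + 66.5 + 73.4 + 68.2 + 64.0 + 76.0)/9 = 69.2667
Σ(x_t−x̄)(x_{t+2}−x̄) = (-24.2322) + (4.8511) + (10.4211) + (-10.1956) + (2.9511) + (-21.7689) + (-7.1822) = -45.1556
Denominator Σ(x_t−x̄)² = 164.4800
r_2 = -45.1556 / 164.4800 = -0.275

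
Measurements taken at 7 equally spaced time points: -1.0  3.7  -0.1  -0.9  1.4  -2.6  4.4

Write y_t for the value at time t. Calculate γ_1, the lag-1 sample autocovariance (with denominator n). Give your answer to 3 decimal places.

-3.123

Mean ȳ = (-1.0 + 3.7 − 0.1 − 0.9 + 1.4 − 2.6 + 4.4)/7 = 0.7000
Deviations: -1.7000, 3.0000, -0.8000, -1.6000, 0.7000, -3.3000, 3.7000
Σ_{t=1}^{6}(y_t−ȳ)(y_{t+1}−ȳ) = -21.8600
γ_1 = -21.8600 / 7 = -3.123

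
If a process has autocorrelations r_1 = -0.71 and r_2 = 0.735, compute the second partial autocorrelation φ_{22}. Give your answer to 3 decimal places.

0.466

φ_{22} = (r_2 − r_1²) / (1 − r_1²)
r_1² = (-0.71)² = 0.5041
Numerator = 0.735 − 0.5041 = 0.2309; denominator = 1 − 0.5041 = 0.4959
φ_{22} = 0.2309 / 0.4959 = 0.466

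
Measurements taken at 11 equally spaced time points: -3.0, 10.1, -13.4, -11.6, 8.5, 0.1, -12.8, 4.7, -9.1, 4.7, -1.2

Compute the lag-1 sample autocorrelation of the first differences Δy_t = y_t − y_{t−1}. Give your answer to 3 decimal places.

-0.532

First differences Δy: 13.1, -23.5, 1.8, 20.1, -8.4, -12.9, 17.5, -13.8, 13.8, -5.9
Mean of differences = 0.1800
Numerator Σ(Δy_t−Δȳ)(Δy_{t+1}−Δȳ) = -1112.6204
Denominator Σ(Δy_t−Δȳ)² = 2089.6960
r_1(Δy) = -1112.6204 / 2089.6960 = -0.532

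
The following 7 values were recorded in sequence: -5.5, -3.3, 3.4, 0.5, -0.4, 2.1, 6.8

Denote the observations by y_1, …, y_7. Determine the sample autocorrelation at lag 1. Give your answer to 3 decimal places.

Mean ȳ = (-5.5 − 3.3 + 3.4 + 0.5 − 0.4 + 2.1 + 6.8)/7 = 0.5143
Deviations from mean: -6.0143, -3.8143, 2.8857, -0.0143, -0.9143, 1.5857, 6.2857
Numerator Σ_{t=1}^{6}(y_t−ȳ)(y_{t+1}−ȳ) = 20.4227
Denominator Σ(y_t−ȳ)² = 101.9086
r_1 = 20.4227 / 101.9086 = 0.200

0.200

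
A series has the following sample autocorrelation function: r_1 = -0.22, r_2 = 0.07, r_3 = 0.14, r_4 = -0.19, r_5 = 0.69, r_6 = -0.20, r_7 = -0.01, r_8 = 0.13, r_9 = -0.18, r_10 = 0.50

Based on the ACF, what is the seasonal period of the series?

5

The largest autocorrelation is r_5 = 0.69, with a weaker echo at lag 10 (0.50); the remaining lags stay at or below 0.14.
The dominant spike at lag 5 indicates a seasonal period of 5.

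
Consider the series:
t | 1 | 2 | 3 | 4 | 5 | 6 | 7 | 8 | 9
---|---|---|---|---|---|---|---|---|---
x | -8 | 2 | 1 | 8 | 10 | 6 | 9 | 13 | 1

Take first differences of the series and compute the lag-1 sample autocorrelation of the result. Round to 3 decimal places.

First differences Δx: 10, -1, 7, 2, -4, 3, 4, -12
Mean of differences = 1.1250
Numerator Σ(Δx_t−Δx̄)(Δx_{t+1}−Δx̄) = -72.6406
Denominator Σ(Δx_t−Δx̄)² = 328.8750
r_1(Δx) = -72.6406 / 328.8750 = -0.221

-0.221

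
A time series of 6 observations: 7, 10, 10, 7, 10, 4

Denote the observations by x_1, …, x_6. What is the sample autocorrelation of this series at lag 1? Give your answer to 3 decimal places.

-0.333

Mean x̄ = (7 + 10 + 10 + 7 + 10 + 4)/6 = 8.0000
Deviations from mean: -1.0000, 2.0000, 2.0000, -1.0000, 2.0000, -4.0000
Numerator Σ_{t=1}^{5}(x_t−x̄)(x_{t+1}−x̄) = -10.0000
Denominator Σ(x_t−x̄)² = 30.0000
r_1 = -10.0000 / 30.0000 = -0.333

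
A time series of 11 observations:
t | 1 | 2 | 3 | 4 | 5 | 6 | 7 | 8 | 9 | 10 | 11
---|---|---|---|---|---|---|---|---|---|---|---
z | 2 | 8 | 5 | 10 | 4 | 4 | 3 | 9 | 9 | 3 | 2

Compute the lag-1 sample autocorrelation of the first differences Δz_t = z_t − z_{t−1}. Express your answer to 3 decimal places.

-0.350

First differences Δz: 6, -3, 5, -6, 0, -1, 6, 0, -6, -1
Mean of differences = 0.0000
Numerator Σ(Δz_t−Δz̄)(Δz_{t+1}−Δz̄) = -63.0000
Denominator Σ(Δz_t−Δz̄)² = 180.0000
r_1(Δz) = -63.0000 / 180.0000 = -0.350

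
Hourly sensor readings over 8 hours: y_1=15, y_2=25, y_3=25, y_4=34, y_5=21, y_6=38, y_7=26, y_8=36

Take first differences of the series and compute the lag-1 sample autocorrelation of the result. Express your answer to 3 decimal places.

First differences Δy: 10, 0, 9, -13, 17, -12, 10
Mean of differences = 3.0000
Numerator Σ(Δy_t−Δȳ)(Δy_{t+1}−Δȳ) = -674.0000
Denominator Σ(Δy_t−Δȳ)² = 820.0000
r_1(Δy) = -674.0000 / 820.0000 = -0.822

-0.822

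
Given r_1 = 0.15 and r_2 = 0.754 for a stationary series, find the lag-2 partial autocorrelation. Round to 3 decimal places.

0.748

φ_{22} = (r_2 − r_1²) / (1 − r_1²)
r_1² = (0.15)² = 0.0225
Numerator = 0.754 − 0.0225 = 0.7315; denominator = 1 − 0.0225 = 0.9775
φ_{22} = 0.7315 / 0.9775 = 0.748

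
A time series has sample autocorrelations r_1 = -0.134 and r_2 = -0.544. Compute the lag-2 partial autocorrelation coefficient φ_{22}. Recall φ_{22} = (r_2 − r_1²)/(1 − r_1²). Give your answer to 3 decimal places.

φ_{22} = (r_2 − r_1²) / (1 − r_1²)
r_1² = (-0.134)² = 0.017956
Numerator = -0.544 − 0.0180 = -0.5620; denominator = 1 − 0.0180 = 0.9820
φ_{22} = -0.5620 / 0.9820 = -0.572

-0.572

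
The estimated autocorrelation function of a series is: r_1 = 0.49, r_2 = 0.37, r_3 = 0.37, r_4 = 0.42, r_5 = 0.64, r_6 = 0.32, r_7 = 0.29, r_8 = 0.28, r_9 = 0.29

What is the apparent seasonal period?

The largest autocorrelation is r_5 = 0.64; the remaining lags stay at or below 0.49. The elevated value at lag 1 (0.49), dropping to 0.37 at lag 2, reflects decaying short-term dependence rather than seasonality.
The dominant spike at lag 5 indicates a seasonal period of 5.

5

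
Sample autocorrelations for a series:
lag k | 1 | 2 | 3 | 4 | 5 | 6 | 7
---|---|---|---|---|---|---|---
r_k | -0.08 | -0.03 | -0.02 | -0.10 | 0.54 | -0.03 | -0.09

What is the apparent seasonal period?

5

The largest autocorrelation is r_5 = 0.54; the remaining lags stay at or below -0.02.
The dominant spike at lag 5 indicates a seasonal period of 5.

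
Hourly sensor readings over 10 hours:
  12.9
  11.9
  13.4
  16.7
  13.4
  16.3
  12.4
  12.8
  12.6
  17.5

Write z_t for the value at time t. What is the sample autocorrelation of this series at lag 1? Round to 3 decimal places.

-0.163

Mean z̄ = (12.9 + 11.9 + 13.4 + 16.7 + 13.4 + 16.3 + 12.4 + 12.8 + 12.6 + 17.5)/10 = 13.9900
Numerator Σ_{t=1}^{9}(z_t−z̄)(z_{t+1}−z̄) = -6.0551
Denominator Σ(z_t−z̄)² = 37.1290
r_1 = -6.0551 / 37.1290 = -0.163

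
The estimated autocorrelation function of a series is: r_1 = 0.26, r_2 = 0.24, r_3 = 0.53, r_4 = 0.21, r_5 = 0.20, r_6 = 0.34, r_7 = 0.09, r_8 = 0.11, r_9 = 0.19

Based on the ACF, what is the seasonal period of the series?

3

The largest autocorrelation is r_3 = 0.53, with a weaker echo at lag 6 (0.34); the remaining lags stay at or below 0.26. The elevated value at lag 1 (0.26), dropping to 0.24 at lag 2, reflects decaying short-term dependence rather than seasonality.
The dominant spike at lag 3 indicates a seasonal period of 3.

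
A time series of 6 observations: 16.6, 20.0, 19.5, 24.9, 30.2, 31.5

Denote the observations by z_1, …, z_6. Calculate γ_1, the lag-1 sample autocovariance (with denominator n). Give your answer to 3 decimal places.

15.880

Mean z̄ = (16.6 + 20.0 + 19.5 + 24.9 + 30.2 + 31.5)/6 = 23.7833
Σ_{t=1}^{5}(z_t−z̄)(z_{t+1}−z̄) = 95.2797
γ_1 = 95.2797 / 6 = 15.880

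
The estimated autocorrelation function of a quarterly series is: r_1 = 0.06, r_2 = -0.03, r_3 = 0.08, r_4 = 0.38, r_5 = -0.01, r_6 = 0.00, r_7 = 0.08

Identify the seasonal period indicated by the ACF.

4

The largest autocorrelation is r_4 = 0.38; the remaining lags stay at or below 0.08.
The dominant spike at lag 4 indicates a seasonal period of 4.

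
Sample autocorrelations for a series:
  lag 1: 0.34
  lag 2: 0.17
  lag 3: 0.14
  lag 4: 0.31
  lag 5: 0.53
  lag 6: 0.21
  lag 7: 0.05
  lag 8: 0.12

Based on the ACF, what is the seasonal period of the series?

5

The largest autocorrelation is r_5 = 0.53; the remaining lags stay at or below 0.34. The elevated value at lag 1 (0.34), dropping to 0.17 at lag 2, reflects decaying short-term dependence rather than seasonality.
The dominant spike at lag 5 indicates a seasonal period of 5.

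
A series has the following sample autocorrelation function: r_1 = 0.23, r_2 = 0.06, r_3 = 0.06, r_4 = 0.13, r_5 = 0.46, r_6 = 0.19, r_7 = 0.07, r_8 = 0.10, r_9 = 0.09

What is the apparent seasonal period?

The largest autocorrelation is r_5 = 0.46; the remaining lags stay at or below 0.23.
The dominant spike at lag 5 indicates a seasonal period of 5.

5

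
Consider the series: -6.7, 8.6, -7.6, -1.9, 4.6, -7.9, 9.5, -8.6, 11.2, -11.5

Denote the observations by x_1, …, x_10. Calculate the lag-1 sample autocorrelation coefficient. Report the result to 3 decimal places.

Mean x̄ = (-6.7 + 8.6 − 7.6 − 1.9 + 4.6 − 7.9 + 9.5 − 8.6 + 11.2 − 11.5)/10 = -1.0300
Numerator Σ_{t=1}^{9}(x_t−x̄)(x_{t+1}−x̄) = -528.4139
Denominator Σ(x_t−x̄)² = 675.0810
r_1 = -528.4139 / 675.0810 = -0.783

-0.783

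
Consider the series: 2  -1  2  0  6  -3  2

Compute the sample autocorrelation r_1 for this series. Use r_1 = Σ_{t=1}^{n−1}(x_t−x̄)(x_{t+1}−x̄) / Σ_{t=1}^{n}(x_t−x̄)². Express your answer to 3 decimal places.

-0.693

Mean x̄ = (2 − 1 + 2 + 0 + 6 − 3 + 2)/7 = 1.1429
Deviations from mean: 0.8571, -2.1429, 0.8571, -1.1429, 4.8571, -4.1429, 0.8571
Numerator Σ_{t=1}^{6}(x_t−x̄)(x_{t+1}−x̄) = -33.8776
Denominator Σ(x_t−x̄)² = 48.8571
r_1 = -33.8776 / 48.8571 = -0.693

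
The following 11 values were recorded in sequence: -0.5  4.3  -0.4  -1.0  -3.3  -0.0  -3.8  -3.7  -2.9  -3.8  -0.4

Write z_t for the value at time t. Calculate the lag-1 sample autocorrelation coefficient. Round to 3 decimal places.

0.243

Mean z̄ = (-0.5 + 4.3 − 0.4 − 1.0 − 3.3 − 0.0 − 3.8 − 3.7 − 2.9 − 3.8 − 0.4)/11 = -1.4091
Numerator Σ_{t=1}^{10}(z_t−z̄)(z_{t+1}−z̄) = 14.6017
Denominator Σ(z_t−z̄)² = 60.0891
r_1 = 14.6017 / 60.0891 = 0.243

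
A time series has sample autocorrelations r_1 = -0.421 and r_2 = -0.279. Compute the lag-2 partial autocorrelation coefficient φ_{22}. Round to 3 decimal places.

-0.555

φ_{22} = (r_2 − r_1²) / (1 − r_1²)
r_1² = (-0.421)² = 0.177241
Numerator = -0.279 − 0.1772 = -0.4562; denominator = 1 − 0.1772 = 0.8228
φ_{22} = -0.4562 / 0.8228 = -0.555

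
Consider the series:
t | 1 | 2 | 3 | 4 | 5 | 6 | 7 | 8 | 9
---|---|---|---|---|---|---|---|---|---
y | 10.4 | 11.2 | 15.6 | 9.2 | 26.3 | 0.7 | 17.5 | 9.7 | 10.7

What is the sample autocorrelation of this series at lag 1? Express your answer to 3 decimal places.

Mean ȳ = (10.4 + 11.2 + 15.6 + 9.2 + 26.3 + 0.7 + 17.5 + 9.7 + 10.7)/9 = 12.3667
Numerator Σ_{t=1}^{8}(y_t−ȳ)(y_{t+1}−ȳ) = -287.5278
Denominator Σ(y_t−ȳ)² = 392.2000
r_1 = -287.5278 / 392.2000 = -0.733

-0.733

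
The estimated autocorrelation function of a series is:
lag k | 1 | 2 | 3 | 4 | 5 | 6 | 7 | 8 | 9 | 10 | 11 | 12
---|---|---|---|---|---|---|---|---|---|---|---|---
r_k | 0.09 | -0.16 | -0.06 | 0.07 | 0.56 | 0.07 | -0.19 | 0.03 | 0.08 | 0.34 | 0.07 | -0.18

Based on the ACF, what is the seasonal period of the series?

5

The largest autocorrelation is r_5 = 0.56, with a weaker echo at lag 10 (0.34); the remaining lags stay at or below 0.09.
The dominant spike at lag 5 indicates a seasonal period of 5.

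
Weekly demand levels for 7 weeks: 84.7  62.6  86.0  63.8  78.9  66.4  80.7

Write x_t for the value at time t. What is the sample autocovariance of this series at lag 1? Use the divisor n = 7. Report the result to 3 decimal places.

Mean x̄ = (84.7 + 62.6 + 86.0 + 63.8 + 78.9 + 66.4 + 80.7)/7 = 74.7286
Σ_{t=1}^{6}(x_t−x̄)(x_{t+1}−x̄) = -510.8894
γ_1 = -510.8894 / 7 = -72.984

-72.984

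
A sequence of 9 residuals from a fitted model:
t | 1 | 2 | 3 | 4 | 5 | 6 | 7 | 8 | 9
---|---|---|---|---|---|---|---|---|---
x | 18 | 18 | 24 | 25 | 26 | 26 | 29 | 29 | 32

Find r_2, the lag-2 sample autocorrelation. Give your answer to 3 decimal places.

0.225

Mean x̄ = (18 + 18 + 24 + 25 + 26 + 26 + 29 + 29 + 32)/9 = 25.2222
Numerator Σ_{t=1}^{7}(x_t−x̄)(x_{t+2}−x̄) = 40.7901
Denominator Σ(x_t−x̄)² = 181.5556
r_2 = 40.7901 / 181.5556 = 0.225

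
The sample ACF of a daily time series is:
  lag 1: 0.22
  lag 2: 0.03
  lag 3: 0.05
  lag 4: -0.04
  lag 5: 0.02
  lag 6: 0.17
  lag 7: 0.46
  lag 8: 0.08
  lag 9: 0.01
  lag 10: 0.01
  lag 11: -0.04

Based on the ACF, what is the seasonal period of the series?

7

The largest autocorrelation is r_7 = 0.46; the remaining lags stay at or below 0.22. The elevated value at lag 1 (0.22), dropping to 0.03 at lag 2, reflects decaying short-term dependence rather than seasonality.
The dominant spike at lag 7 indicates a seasonal period of 7.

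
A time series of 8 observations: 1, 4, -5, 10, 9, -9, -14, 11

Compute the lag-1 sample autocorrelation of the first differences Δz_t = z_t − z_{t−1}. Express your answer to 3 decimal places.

-0.134

First differences Δz: 3, -9, 15, -1, -18, -5, 25
Mean of differences = 1.4286
Numerator Σ(Δz_t−Δz̄)(Δz_{t+1}−Δz̄) = -170.3265
Denominator Σ(Δz_t−Δz̄)² = 1275.7143
r_1(Δz) = -170.3265 / 1275.7143 = -0.134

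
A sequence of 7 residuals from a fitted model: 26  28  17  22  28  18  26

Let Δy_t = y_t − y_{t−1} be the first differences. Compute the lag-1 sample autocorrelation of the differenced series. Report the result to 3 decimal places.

-0.534

First differences Δy: 2, -11, 5, 6, -10, 8
Mean of differences = 0.0000
Numerator Σ(Δy_t−Δȳ)(Δy_{t+1}−Δȳ) = -187.0000
Denominator Σ(Δy_t−Δȳ)² = 350.0000
r_1(Δy) = -187.0000 / 350.0000 = -0.534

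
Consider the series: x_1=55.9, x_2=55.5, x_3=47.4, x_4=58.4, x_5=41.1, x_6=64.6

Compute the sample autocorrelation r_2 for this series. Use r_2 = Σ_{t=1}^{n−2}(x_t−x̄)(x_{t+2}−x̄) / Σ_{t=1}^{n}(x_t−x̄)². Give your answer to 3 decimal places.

0.361

Mean x̄ = (55.9 + 55.5 + 47.4 + 58.4 + 41.1 + 64.6)/6 = 53.8167
Numerator Σ_{t=1}^{4}(x_t−x̄)(x_{t+2}−x̄) = 125.3694
Denominator Σ(x_t−x̄)² = 347.3483
r_2 = 125.3694 / 347.3483 = 0.361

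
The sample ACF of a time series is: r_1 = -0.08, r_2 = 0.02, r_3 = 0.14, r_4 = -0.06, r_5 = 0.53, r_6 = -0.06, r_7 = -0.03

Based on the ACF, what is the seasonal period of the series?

5

The largest autocorrelation is r_5 = 0.53; the remaining lags stay at or below 0.14.
The dominant spike at lag 5 indicates a seasonal period of 5.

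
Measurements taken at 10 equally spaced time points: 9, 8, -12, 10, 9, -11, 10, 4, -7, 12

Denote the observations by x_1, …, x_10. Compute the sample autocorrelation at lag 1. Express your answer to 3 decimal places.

Mean x̄ = (9 + 8 − 12 + 10 + 9 − 11 + 10 + 4 − 7 + 12)/10 = 3.2000
Numerator Σ_{t=1}^{9}(x_t−x̄)(x_{t+1}−x̄) = -380.4400
Denominator Σ(x_t−x̄)² = 797.6000
r_1 = -380.4400 / 797.6000 = -0.477

-0.477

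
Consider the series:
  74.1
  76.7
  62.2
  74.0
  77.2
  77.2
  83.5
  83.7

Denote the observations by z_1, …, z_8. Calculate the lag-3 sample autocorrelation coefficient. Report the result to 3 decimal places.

Mean z̄ = (74.1 + 76.7 + 62.2 + 74.0 + 77.2 + 77.2 + 83.5 + 83.7)/8 = 76.0750
Deviations from mean: -1.9750, 0.6250, -13.8750, -2.0750, 1.1250, 1.1250, 7.4250, 7.6250
Σ(z_t−z̄)(z_{t+3}−z̄) = (4.0981) + (0.7031) + (-15.6094) + (-15.4069) + (8.5781) = -17.6369
Denominator Σ(z_t−z̄)² = 316.9150
r_3 = -17.6369 / 316.9150 = -0.056

-0.056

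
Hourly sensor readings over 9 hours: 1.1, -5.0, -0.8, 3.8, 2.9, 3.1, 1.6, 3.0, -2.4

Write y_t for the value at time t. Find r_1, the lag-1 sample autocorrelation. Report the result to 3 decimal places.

0.147

Mean ȳ = (1.1 − 5.0 − 0.8 + 3.8 + 2.9 + 3.1 + 1.6 + 3.0 − 2.4)/9 = 0.8111
Numerator Σ_{t=1}^{8}(y_t−ȳ)(y_{t+1}−ȳ) = 10.3965
Denominator Σ(y_t−ȳ)² = 70.7089
r_1 = 10.3965 / 70.7089 = 0.147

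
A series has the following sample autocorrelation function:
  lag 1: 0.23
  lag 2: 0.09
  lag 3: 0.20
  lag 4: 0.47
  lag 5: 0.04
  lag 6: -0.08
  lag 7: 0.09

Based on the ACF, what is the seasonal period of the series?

4

The largest autocorrelation is r_4 = 0.47; the remaining lags stay at or below 0.23. The elevated value at lag 1 (0.23), dropping to 0.09 at lag 2, reflects decaying short-term dependence rather than seasonality.
The dominant spike at lag 4 indicates a seasonal period of 4.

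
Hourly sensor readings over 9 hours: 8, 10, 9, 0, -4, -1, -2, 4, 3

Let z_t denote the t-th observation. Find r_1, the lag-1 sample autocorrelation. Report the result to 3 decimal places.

0.586

Mean z̄ = (8 + 10 + 9 + 0 − 4 − 1 − 2 + 4 + 3)/9 = 3.0000
Numerator Σ_{t=1}^{8}(z_t−z̄)(z_{t+1}−z̄) = 123.0000
Denominator Σ(z_t−z̄)² = 210.0000
r_1 = 123.0000 / 210.0000 = 0.586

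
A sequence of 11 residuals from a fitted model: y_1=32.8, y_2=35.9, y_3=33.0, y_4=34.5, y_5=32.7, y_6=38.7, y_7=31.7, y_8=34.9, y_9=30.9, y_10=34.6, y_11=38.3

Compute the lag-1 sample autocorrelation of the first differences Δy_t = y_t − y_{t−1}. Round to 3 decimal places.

First differences Δy: 3.1, -2.9, 1.5, -1.8, 6.0, -7.0, 3.2, -4.0, 3.7, 3.7
Mean of differences = 0.5500
Numerator Σ(Δy_t−Δȳ)(Δy_{t+1}−Δȳ) = -104.7375
Denominator Σ(Δy_t−Δȳ)² = 159.1050
r_1(Δy) = -104.7375 / 159.1050 = -0.658

-0.658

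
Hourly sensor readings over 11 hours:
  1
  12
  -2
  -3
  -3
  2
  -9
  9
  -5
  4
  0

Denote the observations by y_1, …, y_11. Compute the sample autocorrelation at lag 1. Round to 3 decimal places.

-0.459

Mean ȳ = (1 + 12 − 2 − 3 − 3 + 2 − 9 + 9 − 5 + 4 + 0)/11 = 0.5455
Numerator Σ_{t=1}^{10}(y_t−ȳ)(y_{t+1}−ȳ) = -170.0248
Denominator Σ(y_t−ȳ)² = 370.7273
r_1 = -170.0248 / 370.7273 = -0.459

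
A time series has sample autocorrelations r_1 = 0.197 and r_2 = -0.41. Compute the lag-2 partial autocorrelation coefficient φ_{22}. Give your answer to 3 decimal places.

φ_{22} = (r_2 − r_1²) / (1 − r_1²)
r_1² = (0.197)² = 0.038809
Numerator = -0.41 − 0.0388 = -0.4488; denominator = 1 − 0.0388 = 0.9612
φ_{22} = -0.4488 / 0.9612 = -0.467

-0.467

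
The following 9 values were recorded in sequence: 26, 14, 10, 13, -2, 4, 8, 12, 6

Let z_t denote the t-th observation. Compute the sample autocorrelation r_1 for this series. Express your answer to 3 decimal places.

Mean z̄ = (26 + 14 + 10 + 13 − 2 + 4 + 8 + 12 + 6)/9 = 10.1111
Numerator Σ_{t=1}^{8}(z_t−z̄)(z_{t+1}−z̄) = 101.2099
Denominator Σ(z_t−z̄)² = 484.8889
r_1 = 101.2099 / 484.8889 = 0.209

0.209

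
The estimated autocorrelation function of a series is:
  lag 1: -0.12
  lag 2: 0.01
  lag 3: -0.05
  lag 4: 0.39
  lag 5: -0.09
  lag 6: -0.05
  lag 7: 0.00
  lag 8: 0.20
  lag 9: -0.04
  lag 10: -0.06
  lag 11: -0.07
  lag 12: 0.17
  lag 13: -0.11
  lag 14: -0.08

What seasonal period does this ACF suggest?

The largest autocorrelation is r_4 = 0.39, with weaker echoes at lags 8 (0.20) and 12 (0.17); the remaining lags stay at or below 0.01.
The dominant spike at lag 4 indicates a seasonal period of 4.

4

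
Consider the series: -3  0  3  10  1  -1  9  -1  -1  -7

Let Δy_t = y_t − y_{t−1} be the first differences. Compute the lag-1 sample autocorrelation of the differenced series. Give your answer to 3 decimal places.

First differences Δy: 3, 3, 7, -9, -2, 10, -10, 0, -6
Mean of differences = -0.4444
Numerator Σ(Δy_t−Δȳ)(Δy_{t+1}−Δȳ) = -135.6420
Denominator Σ(Δy_t−Δȳ)² = 386.2222
r_1(Δy) = -135.6420 / 386.2222 = -0.351

-0.351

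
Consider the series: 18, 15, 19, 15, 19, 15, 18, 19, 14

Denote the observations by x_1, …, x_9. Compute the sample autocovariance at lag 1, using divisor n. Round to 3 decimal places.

-2.656

Mean x̄ = (18 + 15 + 19 + 15 + 19 + 15 + 18 + 19 + 14)/9 = 16.8889
Σ_{t=1}^{8}(x_t−x̄)(x_{t+1}−x̄) = -23.9012
γ_1 = -23.9012 / 9 = -2.656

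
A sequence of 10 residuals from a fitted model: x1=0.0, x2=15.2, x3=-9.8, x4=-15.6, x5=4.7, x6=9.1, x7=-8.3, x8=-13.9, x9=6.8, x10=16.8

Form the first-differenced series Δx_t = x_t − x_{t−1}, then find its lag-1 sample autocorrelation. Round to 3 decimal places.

-0.065

First differences Δx: 15.2, -25.0, -5.8, 20.3, 4.4, -17.4, -5.6, 20.7, 10.0
Mean of differences = 1.8667
Numerator Σ(Δx_t−Δx̄)(Δx_{t+1}−Δx̄) = -139.2644
Denominator Σ(Δx_t−Δx̄)² = 2152.3800
r_1(Δx) = -139.2644 / 2152.3800 = -0.065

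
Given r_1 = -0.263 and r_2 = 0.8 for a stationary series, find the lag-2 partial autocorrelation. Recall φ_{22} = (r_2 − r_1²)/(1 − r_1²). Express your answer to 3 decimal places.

0.785

φ_{22} = (r_2 − r_1²) / (1 − r_1²)
r_1² = (-0.263)² = 0.069169
Numerator = 0.8 − 0.0692 = 0.7308; denominator = 1 − 0.0692 = 0.9308
φ_{22} = 0.7308 / 0.9308 = 0.785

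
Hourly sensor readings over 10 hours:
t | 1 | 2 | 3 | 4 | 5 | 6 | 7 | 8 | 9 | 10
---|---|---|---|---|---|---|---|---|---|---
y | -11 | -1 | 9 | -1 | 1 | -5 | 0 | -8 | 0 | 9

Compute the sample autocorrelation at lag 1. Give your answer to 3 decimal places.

Mean ȳ = (-11 − 1 + 9 − 1 + 1 − 5 + 0 − 8 + 0 + 9)/10 = -0.7000
Numerator Σ_{t=1}^{9}(y_t−ȳ)(y_{t+1}−ȳ) = -16.9900
Denominator Σ(y_t−ȳ)² = 370.1000
r_1 = -16.9900 / 370.1000 = -0.046

-0.046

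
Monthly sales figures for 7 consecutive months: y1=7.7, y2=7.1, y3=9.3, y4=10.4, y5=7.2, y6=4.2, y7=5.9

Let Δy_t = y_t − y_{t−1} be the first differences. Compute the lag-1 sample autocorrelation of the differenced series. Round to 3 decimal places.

First differences Δy: -0.6, 2.2, 1.1, -3.2, -3.0, 1.7
Mean of differences = -0.3000
Numerator Σ(Δy_t−Δȳ)(Δy_{t+1}−Δȳ) = 1.1200
Denominator Σ(Δy_t−Δȳ)² = 28.0000
r_1(Δy) = 1.1200 / 28.0000 = 0.040

0.040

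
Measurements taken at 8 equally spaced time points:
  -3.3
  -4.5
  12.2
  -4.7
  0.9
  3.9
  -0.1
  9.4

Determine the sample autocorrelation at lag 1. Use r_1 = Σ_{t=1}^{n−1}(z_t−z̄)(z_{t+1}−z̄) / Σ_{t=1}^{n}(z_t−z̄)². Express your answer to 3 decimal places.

-0.409

Mean z̄ = (-3.3 − 4.5 + 12.2 − 4.7 + 0.9 + 3.9 − 0.1 + 9.4)/8 = 1.7250
Deviations from mean: -5.0250, -6.2250, 10.4750, -6.4250, -0.8250, 2.1750, -1.8250, 7.6750
Σ(z_t−z̄)(z_{t+1}−z̄) = (31.2806) + (-65.2069) + (-67.3019) + (5.3006) + (-1.7944) + (-3.9694) + (-14.0069) = -115.6981
Denominator Σ(z_t−z̄)² = 282.6550
r_1 = -115.6981 / 282.6550 = -0.409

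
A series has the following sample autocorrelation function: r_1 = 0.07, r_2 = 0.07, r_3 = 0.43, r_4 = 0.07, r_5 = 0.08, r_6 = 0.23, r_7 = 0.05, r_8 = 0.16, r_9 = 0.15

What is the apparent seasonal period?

The largest autocorrelation is r_3 = 0.43, with a weaker echo at lag 6 (0.23); the remaining lags stay at or below 0.16.
The dominant spike at lag 3 indicates a seasonal period of 3.

3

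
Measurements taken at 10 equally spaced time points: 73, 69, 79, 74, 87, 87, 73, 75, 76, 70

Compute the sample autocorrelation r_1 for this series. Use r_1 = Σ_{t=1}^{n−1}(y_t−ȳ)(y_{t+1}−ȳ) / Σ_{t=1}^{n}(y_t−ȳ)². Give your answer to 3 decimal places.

0.166

Mean ȳ = (73 + 69 + 79 + 74 + 87 + 87 + 73 + 75 + 76 + 70)/10 = 76.3000
Numerator Σ_{t=1}^{9}(y_t−ȳ)(y_{t+1}−ȳ) = 59.3100
Denominator Σ(y_t−ȳ)² = 358.1000
r_1 = 59.3100 / 358.1000 = 0.166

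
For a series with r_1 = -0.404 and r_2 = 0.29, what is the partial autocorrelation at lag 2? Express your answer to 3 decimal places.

φ_{22} = (r_2 − r_1²) / (1 − r_1²)
r_1² = (-0.404)² = 0.163216
Numerator = 0.29 − 0.1632 = 0.1268; denominator = 1 − 0.1632 = 0.8368
φ_{22} = 0.1268 / 0.8368 = 0.152

0.152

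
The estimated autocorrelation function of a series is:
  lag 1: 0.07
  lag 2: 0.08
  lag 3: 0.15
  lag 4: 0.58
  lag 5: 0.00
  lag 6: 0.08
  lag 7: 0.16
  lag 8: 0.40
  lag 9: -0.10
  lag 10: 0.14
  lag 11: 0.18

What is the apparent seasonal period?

4

The largest autocorrelation is r_4 = 0.58, with a weaker echo at lag 8 (0.40); the remaining lags stay at or below 0.18.
The dominant spike at lag 4 indicates a seasonal period of 4.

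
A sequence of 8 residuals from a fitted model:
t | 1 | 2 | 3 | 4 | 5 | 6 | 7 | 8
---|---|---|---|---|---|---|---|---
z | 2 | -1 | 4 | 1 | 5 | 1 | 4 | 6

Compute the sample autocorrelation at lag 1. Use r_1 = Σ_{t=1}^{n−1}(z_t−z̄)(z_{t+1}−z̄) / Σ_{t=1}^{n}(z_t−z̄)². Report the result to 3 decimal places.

-0.255

Mean z̄ = (2 − 1 + 4 + 1 + 5 + 1 + 4 + 6)/8 = 2.7500
Deviations from mean: -0.7500, -3.7500, 1.2500, -1.7500, 2.2500, -1.7500, 1.2500, 3.2500
Σ(z_t−z̄)(z_{t+1}−z̄) = (2.8125) + (-4.6875) + (-2.1875) + (-3.9375) + (-3.9375) + (-2.1875) + (4.0625) = -10.0625
Denominator Σ(z_t−z̄)² = 39.5000
r_1 = -10.0625 / 39.5000 = -0.255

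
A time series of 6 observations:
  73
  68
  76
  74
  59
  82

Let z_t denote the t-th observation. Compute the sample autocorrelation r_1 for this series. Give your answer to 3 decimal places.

Mean z̄ = (73 + 68 + 76 + 74 + 59 + 82)/6 = 72.0000
Σ(z_t−z̄)(z_{t+1}−z̄) = (-4.0000) + (-16.0000) + (8.0000) + (-26.0000) + (-130.0000) = -168.0000
Denominator Σ(z_t−z̄)² = 306.0000
r_1 = -168.0000 / 306.0000 = -0.549

-0.549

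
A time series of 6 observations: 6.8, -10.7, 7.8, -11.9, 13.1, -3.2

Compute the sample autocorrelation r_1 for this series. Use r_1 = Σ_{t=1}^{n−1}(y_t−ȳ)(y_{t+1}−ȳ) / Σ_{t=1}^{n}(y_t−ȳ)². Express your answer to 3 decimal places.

-0.820

Mean ȳ = (6.8 − 10.7 + 7.8 − 11.9 + 13.1 − 3.2)/6 = 0.3167
Deviations from mean: 6.4833, -11.0167, 7.4833, -12.2167, 12.7833, -3.5167
Numerator Σ_{t=1}^{5}(y_t−ȳ)(y_{t+1}−ȳ) = -446.4119
Denominator Σ(y_t−ȳ)² = 544.4283
r_1 = -446.4119 / 544.4283 = -0.820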